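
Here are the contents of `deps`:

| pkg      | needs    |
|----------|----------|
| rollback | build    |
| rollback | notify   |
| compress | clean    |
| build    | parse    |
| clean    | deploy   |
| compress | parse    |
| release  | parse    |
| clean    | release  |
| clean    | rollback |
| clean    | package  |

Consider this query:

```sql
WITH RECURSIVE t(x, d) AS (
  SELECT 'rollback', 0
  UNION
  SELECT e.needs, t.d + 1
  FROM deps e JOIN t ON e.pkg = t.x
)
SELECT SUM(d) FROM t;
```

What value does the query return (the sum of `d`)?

4

Base: (rollback, d=0).
Iteration 1: edges from {rollback} -> (build, d=1), (notify, d=1).
Iteration 2: edges from {build,notify} -> (parse, d=2).
Iteration 3: no outgoing edges from {parse}; recursion stops.
SUM(d) = 0 + 1 + 1 + 2 = 4.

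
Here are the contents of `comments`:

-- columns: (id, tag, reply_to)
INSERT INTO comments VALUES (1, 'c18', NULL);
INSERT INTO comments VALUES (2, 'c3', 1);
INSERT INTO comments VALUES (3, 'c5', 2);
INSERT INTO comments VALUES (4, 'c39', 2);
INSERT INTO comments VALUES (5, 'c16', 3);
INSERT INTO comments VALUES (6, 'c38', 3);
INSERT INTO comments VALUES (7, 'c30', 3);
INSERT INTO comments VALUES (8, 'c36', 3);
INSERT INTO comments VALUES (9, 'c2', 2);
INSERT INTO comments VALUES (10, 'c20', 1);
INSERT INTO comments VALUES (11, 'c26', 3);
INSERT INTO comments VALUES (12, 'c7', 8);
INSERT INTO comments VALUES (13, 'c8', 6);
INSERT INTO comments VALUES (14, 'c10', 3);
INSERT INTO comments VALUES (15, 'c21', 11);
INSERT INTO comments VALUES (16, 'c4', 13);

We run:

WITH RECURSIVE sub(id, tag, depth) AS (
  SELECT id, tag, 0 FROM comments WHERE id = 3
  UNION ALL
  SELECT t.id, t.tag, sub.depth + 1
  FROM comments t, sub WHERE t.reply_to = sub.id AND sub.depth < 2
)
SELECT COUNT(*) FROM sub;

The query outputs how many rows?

10

Base: id=3 (c5) at depth 0.
Iteration 1: rows with reply_to in {3} -> c16 (id 5, depth 1), c38 (id 6, depth 1), c30 (id 7, depth 1), c36 (id 8, depth 1), c26 (id 11, depth 1), c10 (id 14, depth 1).
Iteration 2: rows with reply_to in {5,6,7,8,11,14} -> c7 (id 12, depth 2), c8 (id 13, depth 2), c21 (id 15, depth 2).
Iteration 3: depth < 2 fails for all current rows; recursion stops.
Total rows emitted: 10.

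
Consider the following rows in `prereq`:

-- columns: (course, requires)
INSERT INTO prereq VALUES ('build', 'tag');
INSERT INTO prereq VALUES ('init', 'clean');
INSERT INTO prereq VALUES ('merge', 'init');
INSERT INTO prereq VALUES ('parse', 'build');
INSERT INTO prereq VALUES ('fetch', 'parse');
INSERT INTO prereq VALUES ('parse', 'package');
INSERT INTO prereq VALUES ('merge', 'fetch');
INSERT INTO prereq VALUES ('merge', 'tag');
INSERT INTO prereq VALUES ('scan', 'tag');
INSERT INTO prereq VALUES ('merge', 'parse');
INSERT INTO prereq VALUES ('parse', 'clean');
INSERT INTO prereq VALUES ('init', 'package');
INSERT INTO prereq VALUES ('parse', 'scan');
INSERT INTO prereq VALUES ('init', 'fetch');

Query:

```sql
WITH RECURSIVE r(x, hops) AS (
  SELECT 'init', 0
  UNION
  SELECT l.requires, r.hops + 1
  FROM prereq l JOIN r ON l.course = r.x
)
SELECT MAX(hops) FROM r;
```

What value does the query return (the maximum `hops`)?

4

Base: (init, hops=0).
Iteration 1: edges from {init} -> (clean, hops=1), (fetch, hops=1), (package, hops=1).
Iteration 2: edges from {clean,fetch,package} -> (parse, hops=2).
Iteration 3: edges from {parse} -> (build, hops=3), (clean, hops=3), (package, hops=3), (scan, hops=3).
Iteration 4: edges from {build,clean,package,scan} -> (tag, hops=4). [UNION drops 1 duplicate row(s)]
Iteration 5: no outgoing edges from {tag}; recursion stops.
hops values: 0, 1, 1, 1, 2, 3, 3, 3, 3, 4; the maximum is 4.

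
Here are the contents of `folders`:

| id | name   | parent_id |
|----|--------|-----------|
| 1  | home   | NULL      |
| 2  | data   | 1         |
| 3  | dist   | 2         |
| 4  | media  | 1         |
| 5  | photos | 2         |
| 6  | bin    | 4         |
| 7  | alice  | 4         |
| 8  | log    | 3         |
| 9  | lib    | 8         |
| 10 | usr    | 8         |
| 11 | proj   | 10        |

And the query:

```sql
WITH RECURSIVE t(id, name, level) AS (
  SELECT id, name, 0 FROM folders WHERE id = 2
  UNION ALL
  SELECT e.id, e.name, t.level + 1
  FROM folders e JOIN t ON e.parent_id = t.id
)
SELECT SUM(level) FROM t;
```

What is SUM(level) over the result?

Base: id=2 (data) at level 0.
Iteration 1: rows with parent_id in {2} -> dist (id 3, level 1), photos (id 5, level 1).
Iteration 2: rows with parent_id in {3,5} -> log (id 8, level 2).
Iteration 3: rows with parent_id in {8} -> lib (id 9, level 3), usr (id 10, level 3).
Iteration 4: rows with parent_id in {9,10} -> proj (id 11, level 4).
Iteration 5: no rows with parent_id in {11}; recursion stops.
SUM(level) = 0 + 1 + 1 + 2 + 3 + 3 + 4 = 14.

14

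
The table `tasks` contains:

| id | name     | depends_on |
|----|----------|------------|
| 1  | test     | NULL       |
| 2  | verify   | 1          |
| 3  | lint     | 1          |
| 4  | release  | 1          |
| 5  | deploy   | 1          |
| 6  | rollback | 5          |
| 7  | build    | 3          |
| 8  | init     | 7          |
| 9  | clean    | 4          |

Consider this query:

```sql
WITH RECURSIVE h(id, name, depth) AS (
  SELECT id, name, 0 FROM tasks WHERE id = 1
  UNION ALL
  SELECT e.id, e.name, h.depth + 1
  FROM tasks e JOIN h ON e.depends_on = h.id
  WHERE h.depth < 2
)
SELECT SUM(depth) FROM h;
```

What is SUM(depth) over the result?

Base: id=1 (test) at depth 0.
Iteration 1: rows with depends_on in {1} -> verify (id 2, depth 1), lint (id 3, depth 1), release (id 4, depth 1), deploy (id 5, depth 1).
Iteration 2: rows with depends_on in {2,3,4,5} -> rollback (id 6, depth 2), build (id 7, depth 2), clean (id 9, depth 2).
Iteration 3: depth < 2 fails for all current rows; recursion stops.
SUM(depth) = 0 + 1 + 1 + 1 + 1 + 2 + 2 + 2 = 10.

10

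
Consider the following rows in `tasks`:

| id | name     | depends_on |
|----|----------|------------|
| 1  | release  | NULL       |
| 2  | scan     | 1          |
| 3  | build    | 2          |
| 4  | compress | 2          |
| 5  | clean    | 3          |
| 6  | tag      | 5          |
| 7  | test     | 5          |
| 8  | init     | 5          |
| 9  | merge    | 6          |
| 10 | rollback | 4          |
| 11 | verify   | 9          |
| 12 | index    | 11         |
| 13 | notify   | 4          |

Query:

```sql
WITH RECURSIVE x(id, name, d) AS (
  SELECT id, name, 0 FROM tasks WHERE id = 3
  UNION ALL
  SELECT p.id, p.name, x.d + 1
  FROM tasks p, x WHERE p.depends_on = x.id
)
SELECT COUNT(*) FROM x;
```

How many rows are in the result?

8

Base: id=3 (build) at d 0.
Iteration 1: rows with depends_on in {3} -> clean (id 5, d 1).
Iteration 2: rows with depends_on in {5} -> tag (id 6, d 2), test (id 7, d 2), init (id 8, d 2).
Iteration 3: rows with depends_on in {6,7,8} -> merge (id 9, d 3).
Iteration 4: rows with depends_on in {9} -> verify (id 11, d 4).
Iteration 5: rows with depends_on in {11} -> index (id 12, d 5).
Iteration 6: no rows with depends_on in {12}; recursion stops.
Total rows emitted: 8.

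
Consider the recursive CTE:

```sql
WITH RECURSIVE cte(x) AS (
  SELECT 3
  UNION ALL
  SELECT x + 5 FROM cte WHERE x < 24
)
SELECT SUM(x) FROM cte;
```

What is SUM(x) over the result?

Base: x=3.
Iteration 1: 3 < 24 holds -> x = 3 + 5 = 8.
Iteration 2: 8 < 24 holds -> x = 8 + 5 = 13.
Iteration 3: 13 < 24 holds -> x = 13 + 5 = 18.
Iteration 4: 18 < 24 holds -> x = 18 + 5 = 23.
Iteration 5: 23 < 24 holds -> x = 23 + 5 = 28.
Iteration 6: 28 < 24 fails; recursion stops.
SUM(x) = 3 + 8 + 13 + 18 + 23 + 28 = 93.

93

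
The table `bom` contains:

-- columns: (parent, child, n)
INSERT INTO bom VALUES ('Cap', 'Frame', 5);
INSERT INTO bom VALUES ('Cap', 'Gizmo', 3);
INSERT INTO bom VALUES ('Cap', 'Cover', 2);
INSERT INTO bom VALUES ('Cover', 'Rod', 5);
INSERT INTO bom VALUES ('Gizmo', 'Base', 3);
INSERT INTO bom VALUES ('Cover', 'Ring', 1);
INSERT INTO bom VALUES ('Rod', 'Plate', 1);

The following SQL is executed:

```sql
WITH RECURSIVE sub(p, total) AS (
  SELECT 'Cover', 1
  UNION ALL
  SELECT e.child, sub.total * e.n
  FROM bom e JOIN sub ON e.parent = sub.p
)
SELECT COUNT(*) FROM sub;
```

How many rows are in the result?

4

Base: (Cover, total=1).
Iteration 1: components of {Cover} -> Ring = 1*1 = 1, Rod = 1*5 = 5.
Iteration 2: components of {Ring,Rod} -> Plate = 5*1 = 5.
Iteration 3: no further components; recursion stops.
Total rows emitted: 4.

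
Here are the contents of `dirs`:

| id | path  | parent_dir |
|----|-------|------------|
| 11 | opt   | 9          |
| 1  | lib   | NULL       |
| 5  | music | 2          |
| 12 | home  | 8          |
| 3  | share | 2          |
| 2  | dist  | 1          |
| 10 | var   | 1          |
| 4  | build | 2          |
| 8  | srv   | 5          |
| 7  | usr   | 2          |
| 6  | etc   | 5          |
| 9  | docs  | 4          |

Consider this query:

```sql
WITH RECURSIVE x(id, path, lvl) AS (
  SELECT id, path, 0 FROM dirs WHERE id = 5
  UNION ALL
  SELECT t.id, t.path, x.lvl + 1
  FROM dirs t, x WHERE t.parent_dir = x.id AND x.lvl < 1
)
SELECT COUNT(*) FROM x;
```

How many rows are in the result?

3

Base: id=5 (music) at lvl 0.
Iteration 1: rows with parent_dir in {5} -> etc (id 6, lvl 1), srv (id 8, lvl 1).
Iteration 2: lvl < 1 fails for all current rows; recursion stops.
Total rows emitted: 3.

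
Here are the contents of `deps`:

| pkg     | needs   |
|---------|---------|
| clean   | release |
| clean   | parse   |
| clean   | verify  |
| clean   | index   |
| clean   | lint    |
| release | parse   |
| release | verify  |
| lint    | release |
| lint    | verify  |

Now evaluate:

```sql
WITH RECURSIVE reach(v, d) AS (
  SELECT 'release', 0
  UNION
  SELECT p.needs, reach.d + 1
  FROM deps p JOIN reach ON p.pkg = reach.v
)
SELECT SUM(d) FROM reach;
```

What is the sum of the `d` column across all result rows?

Base: (release, d=0).
Iteration 1: edges from {release} -> (parse, d=1), (verify, d=1).
Iteration 2: no outgoing edges from {parse,verify}; recursion stops.
SUM(d) = 0 + 1 + 1 = 2.

2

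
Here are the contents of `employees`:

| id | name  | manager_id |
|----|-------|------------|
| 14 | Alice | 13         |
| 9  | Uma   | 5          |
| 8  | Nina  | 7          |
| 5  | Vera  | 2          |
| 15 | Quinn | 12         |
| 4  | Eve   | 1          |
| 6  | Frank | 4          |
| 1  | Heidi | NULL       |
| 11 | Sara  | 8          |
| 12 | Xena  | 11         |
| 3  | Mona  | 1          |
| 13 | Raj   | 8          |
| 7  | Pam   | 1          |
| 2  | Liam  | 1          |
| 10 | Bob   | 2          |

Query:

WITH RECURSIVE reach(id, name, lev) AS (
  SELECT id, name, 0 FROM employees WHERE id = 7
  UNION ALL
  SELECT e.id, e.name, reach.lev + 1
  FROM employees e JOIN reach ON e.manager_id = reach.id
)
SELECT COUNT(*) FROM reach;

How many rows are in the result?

7

Base: id=7 (Pam) at lev 0.
Iteration 1: rows with manager_id in {7} -> Nina (id 8, lev 1).
Iteration 2: rows with manager_id in {8} -> Sara (id 11, lev 2), Raj (id 13, lev 2).
Iteration 3: rows with manager_id in {11,13} -> Xena (id 12, lev 3), Alice (id 14, lev 3).
Iteration 4: rows with manager_id in {12,14} -> Quinn (id 15, lev 4).
Iteration 5: no rows with manager_id in {15}; recursion stops.
Total rows emitted: 7.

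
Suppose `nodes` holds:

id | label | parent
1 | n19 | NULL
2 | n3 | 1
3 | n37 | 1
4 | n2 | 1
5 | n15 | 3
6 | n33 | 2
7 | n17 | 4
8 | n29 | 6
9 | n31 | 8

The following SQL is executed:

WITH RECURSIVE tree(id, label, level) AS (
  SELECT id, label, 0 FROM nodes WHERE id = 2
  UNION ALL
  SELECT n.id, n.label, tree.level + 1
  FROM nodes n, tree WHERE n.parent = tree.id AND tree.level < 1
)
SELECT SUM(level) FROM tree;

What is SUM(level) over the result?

1

Base: id=2 (n3) at level 0.
Iteration 1: rows with parent in {2} -> n33 (id 6, level 1).
Iteration 2: level < 1 fails for all current rows; recursion stops.
SUM(level) = 0 + 1 = 1.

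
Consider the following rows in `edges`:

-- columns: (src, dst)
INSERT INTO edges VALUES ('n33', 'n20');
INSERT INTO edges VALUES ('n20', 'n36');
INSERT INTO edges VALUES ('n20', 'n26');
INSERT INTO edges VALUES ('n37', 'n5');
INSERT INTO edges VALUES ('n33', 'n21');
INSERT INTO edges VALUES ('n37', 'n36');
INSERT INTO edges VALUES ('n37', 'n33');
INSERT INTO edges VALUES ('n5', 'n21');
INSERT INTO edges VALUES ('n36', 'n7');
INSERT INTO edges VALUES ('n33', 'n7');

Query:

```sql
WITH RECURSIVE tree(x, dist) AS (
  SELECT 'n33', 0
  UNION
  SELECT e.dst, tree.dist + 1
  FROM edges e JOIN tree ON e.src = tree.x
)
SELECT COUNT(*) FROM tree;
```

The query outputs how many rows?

Base: (n33, dist=0).
Iteration 1: edges from {n33} -> (n20, dist=1), (n21, dist=1), (n7, dist=1).
Iteration 2: edges from {n20,n21,n7} -> (n26, dist=2), (n36, dist=2).
Iteration 3: edges from {n26,n36} -> (n7, dist=3).
Iteration 4: no outgoing edges from {n7}; recursion stops.
Total rows emitted: 7.

7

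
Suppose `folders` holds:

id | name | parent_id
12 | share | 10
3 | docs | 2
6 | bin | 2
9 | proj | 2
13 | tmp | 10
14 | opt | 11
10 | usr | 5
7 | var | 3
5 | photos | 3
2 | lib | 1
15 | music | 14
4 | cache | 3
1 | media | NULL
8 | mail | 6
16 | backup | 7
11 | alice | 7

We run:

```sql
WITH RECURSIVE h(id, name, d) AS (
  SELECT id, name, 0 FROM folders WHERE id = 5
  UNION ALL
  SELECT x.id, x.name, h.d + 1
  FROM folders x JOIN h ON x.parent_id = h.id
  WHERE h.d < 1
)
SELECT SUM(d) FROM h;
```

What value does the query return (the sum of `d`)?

1

Base: id=5 (photos) at d 0.
Iteration 1: rows with parent_id in {5} -> usr (id 10, d 1).
Iteration 2: d < 1 fails for all current rows; recursion stops.
SUM(d) = 0 + 1 = 1.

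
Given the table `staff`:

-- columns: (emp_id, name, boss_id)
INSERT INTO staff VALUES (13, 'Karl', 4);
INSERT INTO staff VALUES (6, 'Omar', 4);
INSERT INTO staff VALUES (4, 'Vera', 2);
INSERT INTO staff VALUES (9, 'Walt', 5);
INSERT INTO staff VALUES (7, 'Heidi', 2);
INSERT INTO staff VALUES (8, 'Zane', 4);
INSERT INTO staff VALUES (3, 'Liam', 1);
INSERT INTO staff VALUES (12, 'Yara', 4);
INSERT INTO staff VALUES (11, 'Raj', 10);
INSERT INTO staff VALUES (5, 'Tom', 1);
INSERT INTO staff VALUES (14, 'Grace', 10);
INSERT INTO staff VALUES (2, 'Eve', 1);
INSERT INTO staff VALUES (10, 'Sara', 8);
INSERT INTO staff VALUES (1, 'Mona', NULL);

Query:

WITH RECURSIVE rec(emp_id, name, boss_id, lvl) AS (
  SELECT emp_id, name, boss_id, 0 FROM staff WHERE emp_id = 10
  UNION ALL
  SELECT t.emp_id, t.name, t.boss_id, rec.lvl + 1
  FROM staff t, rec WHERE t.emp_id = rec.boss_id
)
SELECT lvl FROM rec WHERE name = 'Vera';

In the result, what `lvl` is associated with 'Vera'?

Base: emp_id=10 (Sara), boss_id=8, lvl 0.
Iteration 1: join on emp_id=8 -> Zane (id 8, boss_id=4, lvl 1).
Iteration 2: join on emp_id=4 -> Vera (id 4, boss_id=2, lvl 2).
Iteration 3: join on emp_id=2 -> Eve (id 2, boss_id=1, lvl 3).
Iteration 4: join on emp_id=1 -> Mona (id 1, boss_id=NULL, lvl 4).
Iteration 5: boss_id is NULL; no match; recursion stops.

2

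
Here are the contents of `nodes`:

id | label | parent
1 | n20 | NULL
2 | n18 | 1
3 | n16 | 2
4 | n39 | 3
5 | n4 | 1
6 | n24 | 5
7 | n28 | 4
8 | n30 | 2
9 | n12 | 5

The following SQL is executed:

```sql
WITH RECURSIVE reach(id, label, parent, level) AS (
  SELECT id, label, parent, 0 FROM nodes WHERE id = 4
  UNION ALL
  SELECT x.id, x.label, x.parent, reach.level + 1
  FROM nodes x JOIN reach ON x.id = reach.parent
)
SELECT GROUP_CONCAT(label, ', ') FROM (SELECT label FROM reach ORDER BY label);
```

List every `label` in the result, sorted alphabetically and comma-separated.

Base: id=4 (n39), parent=3, level 0.
Iteration 1: join on id=3 -> n16 (id 3, parent=2, level 1).
Iteration 2: join on id=2 -> n18 (id 2, parent=1, level 2).
Iteration 3: join on id=1 -> n20 (id 1, parent=NULL, level 3).
Iteration 4: parent is NULL; no match; recursion stops.

n16, n18, n20, n39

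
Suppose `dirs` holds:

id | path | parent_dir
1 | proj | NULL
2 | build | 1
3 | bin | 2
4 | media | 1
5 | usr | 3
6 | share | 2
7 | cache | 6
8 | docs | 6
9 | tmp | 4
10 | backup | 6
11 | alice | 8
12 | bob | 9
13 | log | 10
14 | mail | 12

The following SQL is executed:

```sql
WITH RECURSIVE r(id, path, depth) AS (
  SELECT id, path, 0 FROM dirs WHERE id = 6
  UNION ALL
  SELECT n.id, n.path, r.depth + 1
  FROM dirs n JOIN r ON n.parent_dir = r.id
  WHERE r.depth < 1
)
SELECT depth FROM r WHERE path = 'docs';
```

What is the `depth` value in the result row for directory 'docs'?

1

Base: id=6 (share) at depth 0.
Iteration 1: rows with parent_dir in {6} -> cache (id 7, depth 1), docs (id 8, depth 1), backup (id 10, depth 1).
Iteration 2: depth < 1 fails for all current rows; recursion stops.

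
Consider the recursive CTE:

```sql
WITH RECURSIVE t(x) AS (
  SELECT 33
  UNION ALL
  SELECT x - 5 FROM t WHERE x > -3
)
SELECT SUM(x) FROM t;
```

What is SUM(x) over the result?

117

Base: x=33.
Iteration 1: 33 > -3 holds -> x = 33 - 5 = 28.
Iteration 2: 28 > -3 holds -> x = 28 - 5 = 23.
Iteration 3: 23 > -3 holds -> x = 23 - 5 = 18.
Iteration 4: 18 > -3 holds -> x = 18 - 5 = 13.
Iteration 5: 13 > -3 holds -> x = 13 - 5 = 8.
Iteration 6: 8 > -3 holds -> x = 8 - 5 = 3.
Iteration 7: 3 > -3 holds -> x = 3 - 5 = -2.
Iteration 8: -2 > -3 holds -> x = -2 - 5 = -7.
Iteration 9: -7 > -3 fails; recursion stops.
SUM(x) = 33 + 28 + 23 + 18 + 13 + 8 + 3 + -2 + -7 = 117.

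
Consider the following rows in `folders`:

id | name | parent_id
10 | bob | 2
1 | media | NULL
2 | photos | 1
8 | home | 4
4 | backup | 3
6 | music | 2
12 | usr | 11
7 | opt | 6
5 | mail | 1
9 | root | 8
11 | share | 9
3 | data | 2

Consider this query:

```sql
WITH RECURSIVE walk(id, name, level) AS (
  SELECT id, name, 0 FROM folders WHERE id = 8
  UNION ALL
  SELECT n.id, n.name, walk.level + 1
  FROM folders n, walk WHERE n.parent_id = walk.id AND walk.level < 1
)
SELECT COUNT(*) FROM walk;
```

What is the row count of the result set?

2

Base: id=8 (home) at level 0.
Iteration 1: rows with parent_id in {8} -> root (id 9, level 1).
Iteration 2: level < 1 fails for all current rows; recursion stops.
Total rows emitted: 2.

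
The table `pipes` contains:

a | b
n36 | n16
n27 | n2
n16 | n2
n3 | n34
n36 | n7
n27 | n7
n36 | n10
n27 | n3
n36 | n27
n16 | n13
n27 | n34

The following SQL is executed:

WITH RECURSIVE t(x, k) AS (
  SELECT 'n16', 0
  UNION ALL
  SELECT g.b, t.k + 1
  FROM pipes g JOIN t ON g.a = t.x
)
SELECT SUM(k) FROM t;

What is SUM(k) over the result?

2

Base: (n16, k=0).
Iteration 1: edges from {n16} -> (n13, k=1), (n2, k=1).
Iteration 2: no outgoing edges from {n13,n2}; recursion stops.
SUM(k) = 0 + 1 + 1 = 2.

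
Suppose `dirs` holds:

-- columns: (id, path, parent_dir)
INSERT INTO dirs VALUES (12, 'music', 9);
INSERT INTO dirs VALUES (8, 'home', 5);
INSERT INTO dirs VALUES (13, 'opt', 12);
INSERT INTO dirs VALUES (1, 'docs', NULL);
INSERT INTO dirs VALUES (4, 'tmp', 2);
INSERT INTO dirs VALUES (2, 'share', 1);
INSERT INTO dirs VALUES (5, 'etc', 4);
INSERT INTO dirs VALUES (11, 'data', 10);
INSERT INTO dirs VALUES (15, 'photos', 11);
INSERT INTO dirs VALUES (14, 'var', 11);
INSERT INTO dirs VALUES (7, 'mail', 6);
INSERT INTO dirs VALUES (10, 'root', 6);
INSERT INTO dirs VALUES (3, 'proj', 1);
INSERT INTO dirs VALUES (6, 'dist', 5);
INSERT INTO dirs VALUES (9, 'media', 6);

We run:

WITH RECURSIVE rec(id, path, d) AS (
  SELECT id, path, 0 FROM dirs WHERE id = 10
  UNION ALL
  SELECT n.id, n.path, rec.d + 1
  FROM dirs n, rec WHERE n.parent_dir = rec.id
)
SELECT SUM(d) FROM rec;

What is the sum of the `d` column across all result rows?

Base: id=10 (root) at d 0.
Iteration 1: rows with parent_dir in {10} -> data (id 11, d 1).
Iteration 2: rows with parent_dir in {11} -> var (id 14, d 2), photos (id 15, d 2).
Iteration 3: no rows with parent_dir in {14,15}; recursion stops.
SUM(d) = 0 + 1 + 2 + 2 = 5.

5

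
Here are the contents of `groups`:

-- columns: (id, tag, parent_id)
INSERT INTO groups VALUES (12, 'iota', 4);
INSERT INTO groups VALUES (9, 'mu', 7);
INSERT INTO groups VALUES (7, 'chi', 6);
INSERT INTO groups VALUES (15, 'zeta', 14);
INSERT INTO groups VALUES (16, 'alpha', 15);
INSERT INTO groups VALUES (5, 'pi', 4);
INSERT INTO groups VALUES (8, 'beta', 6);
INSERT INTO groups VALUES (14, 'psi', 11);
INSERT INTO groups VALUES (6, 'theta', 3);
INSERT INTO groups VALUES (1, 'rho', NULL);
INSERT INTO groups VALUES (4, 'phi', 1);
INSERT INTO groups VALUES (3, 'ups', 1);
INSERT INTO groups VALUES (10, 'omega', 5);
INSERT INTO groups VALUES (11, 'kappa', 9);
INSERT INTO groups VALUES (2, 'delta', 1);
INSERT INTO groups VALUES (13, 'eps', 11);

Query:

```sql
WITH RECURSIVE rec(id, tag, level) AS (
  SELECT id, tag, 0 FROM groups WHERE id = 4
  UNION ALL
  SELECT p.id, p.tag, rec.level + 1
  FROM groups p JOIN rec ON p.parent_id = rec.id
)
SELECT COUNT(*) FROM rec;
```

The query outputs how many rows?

Base: id=4 (phi) at level 0.
Iteration 1: rows with parent_id in {4} -> pi (id 5, level 1), iota (id 12, level 1).
Iteration 2: rows with parent_id in {5,12} -> omega (id 10, level 2).
Iteration 3: no rows with parent_id in {10}; recursion stops.
Total rows emitted: 4.

4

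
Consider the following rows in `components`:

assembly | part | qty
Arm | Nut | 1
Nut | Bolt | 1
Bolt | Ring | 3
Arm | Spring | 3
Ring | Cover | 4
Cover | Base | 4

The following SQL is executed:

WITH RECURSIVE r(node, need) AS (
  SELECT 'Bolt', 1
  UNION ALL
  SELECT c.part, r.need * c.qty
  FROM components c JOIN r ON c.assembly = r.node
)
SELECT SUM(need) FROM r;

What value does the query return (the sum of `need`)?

Base: (Bolt, need=1).
Iteration 1: components of {Bolt} -> Ring = 1*3 = 3.
Iteration 2: components of {Ring} -> Cover = 3*4 = 12.
Iteration 3: components of {Cover} -> Base = 12*4 = 48.
Iteration 4: no further components; recursion stops.
SUM(need) = 1 + 3 + 12 + 48 = 64.

64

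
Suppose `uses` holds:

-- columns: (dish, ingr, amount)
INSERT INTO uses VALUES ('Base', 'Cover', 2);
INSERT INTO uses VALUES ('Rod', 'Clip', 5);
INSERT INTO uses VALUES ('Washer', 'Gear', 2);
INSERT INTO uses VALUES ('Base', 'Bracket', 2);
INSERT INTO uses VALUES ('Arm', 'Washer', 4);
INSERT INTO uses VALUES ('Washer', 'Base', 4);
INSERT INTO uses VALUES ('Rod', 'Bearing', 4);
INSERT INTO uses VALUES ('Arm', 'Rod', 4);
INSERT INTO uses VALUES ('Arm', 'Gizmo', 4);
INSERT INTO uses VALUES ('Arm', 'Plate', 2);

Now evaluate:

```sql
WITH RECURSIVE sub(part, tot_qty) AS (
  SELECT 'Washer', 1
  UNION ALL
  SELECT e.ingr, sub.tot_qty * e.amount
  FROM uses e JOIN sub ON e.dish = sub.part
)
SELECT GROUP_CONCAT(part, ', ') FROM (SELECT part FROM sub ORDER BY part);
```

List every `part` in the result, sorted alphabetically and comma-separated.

Base, Bracket, Cover, Gear, Washer

Base: (Washer, tot_qty=1).
Iteration 1: components of {Washer} -> Base = 1*4 = 4, Gear = 1*2 = 2.
Iteration 2: components of {Base,Gear} -> Bracket = 4*2 = 8, Cover = 4*2 = 8.
Iteration 3: no further components; recursion stops.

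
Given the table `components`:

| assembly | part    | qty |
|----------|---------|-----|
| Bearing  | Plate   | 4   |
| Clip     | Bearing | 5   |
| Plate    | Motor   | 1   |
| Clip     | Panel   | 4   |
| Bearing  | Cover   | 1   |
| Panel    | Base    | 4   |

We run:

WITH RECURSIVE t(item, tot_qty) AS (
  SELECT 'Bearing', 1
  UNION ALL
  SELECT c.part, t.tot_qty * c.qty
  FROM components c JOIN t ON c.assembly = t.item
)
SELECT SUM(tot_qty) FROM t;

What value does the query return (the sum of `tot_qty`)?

10

Base: (Bearing, tot_qty=1).
Iteration 1: components of {Bearing} -> Cover = 1*1 = 1, Plate = 1*4 = 4.
Iteration 2: components of {Cover,Plate} -> Motor = 4*1 = 4.
Iteration 3: no further components; recursion stops.
SUM(tot_qty) = 1 + 4 + 1 + 4 = 10.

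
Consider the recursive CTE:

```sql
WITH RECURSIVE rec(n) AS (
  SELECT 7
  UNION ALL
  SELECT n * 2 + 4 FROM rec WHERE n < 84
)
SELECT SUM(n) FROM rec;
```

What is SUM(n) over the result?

149

Base: n=7.
Iteration 1: 7 < 84 holds -> n = 7 * 2 + 4 = 18.
Iteration 2: 18 < 84 holds -> n = 18 * 2 + 4 = 40.
Iteration 3: 40 < 84 holds -> n = 40 * 2 + 4 = 84.
Iteration 4: 84 < 84 fails; recursion stops.
SUM(n) = 7 + 18 + 40 + 84 = 149.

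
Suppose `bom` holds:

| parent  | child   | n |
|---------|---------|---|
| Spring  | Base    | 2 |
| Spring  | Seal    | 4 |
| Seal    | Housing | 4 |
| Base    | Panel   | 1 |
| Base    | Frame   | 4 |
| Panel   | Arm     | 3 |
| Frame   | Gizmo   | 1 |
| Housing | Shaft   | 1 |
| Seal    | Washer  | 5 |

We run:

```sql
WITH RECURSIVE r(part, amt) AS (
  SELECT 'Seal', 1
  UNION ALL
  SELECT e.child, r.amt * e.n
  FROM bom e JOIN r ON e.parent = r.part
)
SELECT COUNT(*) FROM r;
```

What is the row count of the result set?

4

Base: (Seal, amt=1).
Iteration 1: components of {Seal} -> Housing = 1*4 = 4, Washer = 1*5 = 5.
Iteration 2: components of {Housing,Washer} -> Shaft = 4*1 = 4.
Iteration 3: no further components; recursion stops.
Total rows emitted: 4.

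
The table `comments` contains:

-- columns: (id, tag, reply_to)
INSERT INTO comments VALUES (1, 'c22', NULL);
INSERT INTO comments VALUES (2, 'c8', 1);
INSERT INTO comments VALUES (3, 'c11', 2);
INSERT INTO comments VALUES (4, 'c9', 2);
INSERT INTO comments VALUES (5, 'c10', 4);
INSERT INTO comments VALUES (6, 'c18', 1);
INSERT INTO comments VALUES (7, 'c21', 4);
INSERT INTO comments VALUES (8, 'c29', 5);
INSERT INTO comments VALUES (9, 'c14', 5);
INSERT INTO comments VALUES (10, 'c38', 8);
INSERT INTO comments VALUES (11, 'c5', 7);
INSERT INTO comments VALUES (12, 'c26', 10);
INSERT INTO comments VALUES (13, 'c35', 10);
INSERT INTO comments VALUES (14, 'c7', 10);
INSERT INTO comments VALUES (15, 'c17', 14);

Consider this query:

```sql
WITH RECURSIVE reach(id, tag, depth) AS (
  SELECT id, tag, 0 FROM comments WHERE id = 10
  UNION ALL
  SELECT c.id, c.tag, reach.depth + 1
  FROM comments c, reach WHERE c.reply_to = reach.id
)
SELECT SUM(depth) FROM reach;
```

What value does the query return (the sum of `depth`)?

Base: id=10 (c38) at depth 0.
Iteration 1: rows with reply_to in {10} -> c26 (id 12, depth 1), c35 (id 13, depth 1), c7 (id 14, depth 1).
Iteration 2: rows with reply_to in {12,13,14} -> c17 (id 15, depth 2).
Iteration 3: no rows with reply_to in {15}; recursion stops.
SUM(depth) = 0 + 1 + 1 + 1 + 2 = 5.

5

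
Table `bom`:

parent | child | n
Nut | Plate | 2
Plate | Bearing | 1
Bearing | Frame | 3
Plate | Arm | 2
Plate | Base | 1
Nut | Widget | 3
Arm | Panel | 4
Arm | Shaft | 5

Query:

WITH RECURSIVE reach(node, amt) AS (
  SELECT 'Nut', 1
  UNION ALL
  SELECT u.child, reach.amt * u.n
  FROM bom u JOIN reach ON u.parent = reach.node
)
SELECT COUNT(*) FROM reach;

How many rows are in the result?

9

Base: (Nut, amt=1).
Iteration 1: components of {Nut} -> Plate = 1*2 = 2, Widget = 1*3 = 3.
Iteration 2: components of {Plate,Widget} -> Arm = 2*2 = 4, Base = 2*1 = 2, Bearing = 2*1 = 2.
Iteration 3: components of {Arm,Base,Bearing} -> Frame = 2*3 = 6, Panel = 4*4 = 16, Shaft = 4*5 = 20.
Iteration 4: no further components; recursion stops.
Total rows emitted: 9.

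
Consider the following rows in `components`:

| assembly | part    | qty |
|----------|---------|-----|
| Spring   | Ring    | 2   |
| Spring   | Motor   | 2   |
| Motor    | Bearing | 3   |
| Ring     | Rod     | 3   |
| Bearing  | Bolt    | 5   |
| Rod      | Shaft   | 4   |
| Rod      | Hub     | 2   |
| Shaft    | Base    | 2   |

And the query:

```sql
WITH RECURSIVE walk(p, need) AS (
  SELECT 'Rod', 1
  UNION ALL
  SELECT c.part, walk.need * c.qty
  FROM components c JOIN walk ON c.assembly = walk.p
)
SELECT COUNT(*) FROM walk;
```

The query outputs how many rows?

4

Base: (Rod, need=1).
Iteration 1: components of {Rod} -> Hub = 1*2 = 2, Shaft = 1*4 = 4.
Iteration 2: components of {Hub,Shaft} -> Base = 4*2 = 8.
Iteration 3: no further components; recursion stops.
Total rows emitted: 4.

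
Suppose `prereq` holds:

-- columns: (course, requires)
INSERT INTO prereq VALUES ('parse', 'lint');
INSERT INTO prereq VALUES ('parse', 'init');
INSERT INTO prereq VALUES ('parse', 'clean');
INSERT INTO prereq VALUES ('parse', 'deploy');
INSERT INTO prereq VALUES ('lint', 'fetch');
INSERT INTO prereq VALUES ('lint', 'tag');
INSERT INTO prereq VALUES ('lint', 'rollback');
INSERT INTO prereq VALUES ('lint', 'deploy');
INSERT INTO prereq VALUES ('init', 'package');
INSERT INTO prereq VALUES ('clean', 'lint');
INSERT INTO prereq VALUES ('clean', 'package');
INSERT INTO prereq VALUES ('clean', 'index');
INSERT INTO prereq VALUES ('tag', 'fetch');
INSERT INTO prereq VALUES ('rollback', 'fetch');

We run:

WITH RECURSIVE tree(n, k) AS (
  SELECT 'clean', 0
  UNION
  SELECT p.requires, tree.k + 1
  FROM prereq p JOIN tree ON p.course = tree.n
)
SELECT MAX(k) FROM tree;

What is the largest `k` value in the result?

Base: (clean, k=0).
Iteration 1: edges from {clean} -> (index, k=1), (lint, k=1), (package, k=1).
Iteration 2: edges from {index,lint,package} -> (deploy, k=2), (fetch, k=2), (rollback, k=2), (tag, k=2).
Iteration 3: edges from {deploy,fetch,rollback,tag} -> (fetch, k=3). [UNION drops 1 duplicate row(s)]
Iteration 4: no outgoing edges from {fetch}; recursion stops.
k values: 0, 1, 1, 1, 2, 2, 2, 2, 3; the maximum is 3.

3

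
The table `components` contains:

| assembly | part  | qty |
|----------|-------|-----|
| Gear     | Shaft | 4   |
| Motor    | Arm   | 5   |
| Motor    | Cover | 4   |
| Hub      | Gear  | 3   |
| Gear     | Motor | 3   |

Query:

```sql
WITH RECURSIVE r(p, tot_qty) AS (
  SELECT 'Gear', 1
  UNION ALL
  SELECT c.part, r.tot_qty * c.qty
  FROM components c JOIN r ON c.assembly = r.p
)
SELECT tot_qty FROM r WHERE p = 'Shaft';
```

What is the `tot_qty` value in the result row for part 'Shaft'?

4

Base: (Gear, tot_qty=1).
Iteration 1: components of {Gear} -> Motor = 1*3 = 3, Shaft = 1*4 = 4.
Iteration 2: components of {Motor,Shaft} -> Arm = 3*5 = 15, Cover = 3*4 = 12.
Iteration 3: no further components; recursion stops.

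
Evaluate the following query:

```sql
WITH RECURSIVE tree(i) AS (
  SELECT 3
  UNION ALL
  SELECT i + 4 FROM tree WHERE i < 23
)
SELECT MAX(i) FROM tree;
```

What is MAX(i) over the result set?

Base: i=3.
Iteration 1: 3 < 23 holds -> i = 3 + 4 = 7.
Iteration 2: 7 < 23 holds -> i = 7 + 4 = 11.
Iteration 3: 11 < 23 holds -> i = 11 + 4 = 15.
Iteration 4: 15 < 23 holds -> i = 15 + 4 = 19.
Iteration 5: 19 < 23 holds -> i = 19 + 4 = 23.
Iteration 6: 23 < 23 fails; recursion stops.
i values: 3, 7, 11, 15, 19, 23; the maximum is 23.

23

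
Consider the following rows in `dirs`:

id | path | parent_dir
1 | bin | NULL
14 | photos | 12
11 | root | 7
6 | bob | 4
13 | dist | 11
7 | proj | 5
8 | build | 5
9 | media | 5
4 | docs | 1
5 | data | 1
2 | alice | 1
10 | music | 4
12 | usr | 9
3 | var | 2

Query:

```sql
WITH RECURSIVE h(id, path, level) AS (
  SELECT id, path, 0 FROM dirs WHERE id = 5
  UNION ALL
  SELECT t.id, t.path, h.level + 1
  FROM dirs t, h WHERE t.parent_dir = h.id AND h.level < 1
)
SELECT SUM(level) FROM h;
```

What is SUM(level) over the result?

Base: id=5 (data) at level 0.
Iteration 1: rows with parent_dir in {5} -> proj (id 7, level 1), build (id 8, level 1), media (id 9, level 1).
Iteration 2: level < 1 fails for all current rows; recursion stops.
SUM(level) = 0 + 1 + 1 + 1 = 3.

3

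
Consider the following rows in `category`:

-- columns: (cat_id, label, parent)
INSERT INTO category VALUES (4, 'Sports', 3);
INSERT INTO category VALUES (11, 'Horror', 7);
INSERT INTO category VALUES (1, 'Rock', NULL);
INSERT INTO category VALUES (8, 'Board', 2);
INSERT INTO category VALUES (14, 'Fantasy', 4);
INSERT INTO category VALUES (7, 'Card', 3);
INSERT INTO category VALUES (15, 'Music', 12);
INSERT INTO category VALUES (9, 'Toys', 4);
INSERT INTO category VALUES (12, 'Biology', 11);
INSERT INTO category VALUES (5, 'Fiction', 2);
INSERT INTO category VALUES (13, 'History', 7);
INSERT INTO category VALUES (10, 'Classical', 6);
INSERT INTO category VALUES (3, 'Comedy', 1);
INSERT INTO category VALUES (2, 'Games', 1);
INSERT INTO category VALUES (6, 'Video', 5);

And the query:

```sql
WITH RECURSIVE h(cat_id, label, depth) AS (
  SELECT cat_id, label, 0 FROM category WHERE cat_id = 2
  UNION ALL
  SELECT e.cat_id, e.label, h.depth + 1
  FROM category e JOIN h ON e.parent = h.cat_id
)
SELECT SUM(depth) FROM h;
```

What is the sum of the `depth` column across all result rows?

7

Base: cat_id=2 (Games) at depth 0.
Iteration 1: rows with parent in {2} -> Fiction (id 5, depth 1), Board (id 8, depth 1).
Iteration 2: rows with parent in {5,8} -> Video (id 6, depth 2).
Iteration 3: rows with parent in {6} -> Classical (id 10, depth 3).
Iteration 4: no rows with parent in {10}; recursion stops.
SUM(depth) = 0 + 1 + 1 + 2 + 3 = 7.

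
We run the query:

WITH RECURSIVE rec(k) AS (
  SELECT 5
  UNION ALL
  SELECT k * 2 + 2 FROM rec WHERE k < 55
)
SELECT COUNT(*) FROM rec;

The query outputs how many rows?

5

Base: k=5.
Iteration 1: 5 < 55 holds -> k = 5 * 2 + 2 = 12.
Iteration 2: 12 < 55 holds -> k = 12 * 2 + 2 = 26.
Iteration 3: 26 < 55 holds -> k = 26 * 2 + 2 = 54.
Iteration 4: 54 < 55 holds -> k = 54 * 2 + 2 = 110.
Iteration 5: 110 < 55 fails; recursion stops.
Total rows emitted: 5.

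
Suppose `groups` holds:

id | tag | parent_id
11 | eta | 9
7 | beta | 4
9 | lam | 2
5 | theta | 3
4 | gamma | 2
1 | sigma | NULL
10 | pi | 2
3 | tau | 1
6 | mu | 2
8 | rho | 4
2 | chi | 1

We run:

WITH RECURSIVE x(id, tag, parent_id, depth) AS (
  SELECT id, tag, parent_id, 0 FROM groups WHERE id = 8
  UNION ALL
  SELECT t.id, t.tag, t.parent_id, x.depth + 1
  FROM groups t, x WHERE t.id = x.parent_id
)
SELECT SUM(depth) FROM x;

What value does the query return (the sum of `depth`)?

6

Base: id=8 (rho), parent_id=4, depth 0.
Iteration 1: join on id=4 -> gamma (id 4, parent_id=2, depth 1).
Iteration 2: join on id=2 -> chi (id 2, parent_id=1, depth 2).
Iteration 3: join on id=1 -> sigma (id 1, parent_id=NULL, depth 3).
Iteration 4: parent_id is NULL; no match; recursion stops.
SUM(depth) = 0 + 1 + 2 + 3 = 6.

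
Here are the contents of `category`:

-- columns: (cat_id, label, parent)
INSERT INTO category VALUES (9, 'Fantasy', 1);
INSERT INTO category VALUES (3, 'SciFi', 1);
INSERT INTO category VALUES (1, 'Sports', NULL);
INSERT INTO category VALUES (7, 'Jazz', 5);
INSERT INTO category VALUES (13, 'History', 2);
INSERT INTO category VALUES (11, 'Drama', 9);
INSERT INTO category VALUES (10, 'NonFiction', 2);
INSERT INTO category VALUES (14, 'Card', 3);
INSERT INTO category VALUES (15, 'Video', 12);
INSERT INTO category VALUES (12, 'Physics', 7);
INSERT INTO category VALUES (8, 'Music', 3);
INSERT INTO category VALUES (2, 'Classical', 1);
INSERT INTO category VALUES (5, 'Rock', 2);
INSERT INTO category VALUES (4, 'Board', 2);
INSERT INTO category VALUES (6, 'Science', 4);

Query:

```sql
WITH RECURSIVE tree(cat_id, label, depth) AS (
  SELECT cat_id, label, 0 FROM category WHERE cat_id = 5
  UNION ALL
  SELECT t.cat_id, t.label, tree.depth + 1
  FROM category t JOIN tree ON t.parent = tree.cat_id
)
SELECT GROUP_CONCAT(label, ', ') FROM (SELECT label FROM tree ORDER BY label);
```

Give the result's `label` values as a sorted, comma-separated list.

Jazz, Physics, Rock, Video

Base: cat_id=5 (Rock) at depth 0.
Iteration 1: rows with parent in {5} -> Jazz (id 7, depth 1).
Iteration 2: rows with parent in {7} -> Physics (id 12, depth 2).
Iteration 3: rows with parent in {12} -> Video (id 15, depth 3).
Iteration 4: no rows with parent in {15}; recursion stops.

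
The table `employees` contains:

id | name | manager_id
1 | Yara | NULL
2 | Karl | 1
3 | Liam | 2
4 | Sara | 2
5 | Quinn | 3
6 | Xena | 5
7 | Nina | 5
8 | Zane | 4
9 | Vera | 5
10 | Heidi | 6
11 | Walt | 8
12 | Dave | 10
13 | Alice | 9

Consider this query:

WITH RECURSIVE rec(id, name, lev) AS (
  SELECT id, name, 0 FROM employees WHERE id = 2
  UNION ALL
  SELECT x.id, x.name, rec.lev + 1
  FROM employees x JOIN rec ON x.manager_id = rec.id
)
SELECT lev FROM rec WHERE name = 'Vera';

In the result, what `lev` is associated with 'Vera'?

Base: id=2 (Karl) at lev 0.
Iteration 1: rows with manager_id in {2} -> Liam (id 3, lev 1), Sara (id 4, lev 1).
Iteration 2: rows with manager_id in {3,4} -> Quinn (id 5, lev 2), Zane (id 8, lev 2).
Iteration 3: rows with manager_id in {5,8} -> Xena (id 6, lev 3), Nina (id 7, lev 3), Vera (id 9, lev 3), Walt (id 11, lev 3).
Iteration 4: rows with manager_id in {6,7,9,11} -> Heidi (id 10, lev 4), Alice (id 13, lev 4).
Iteration 5: rows with manager_id in {10,13} -> Dave (id 12, lev 5).
Iteration 6: no rows with manager_id in {12}; recursion stops.

3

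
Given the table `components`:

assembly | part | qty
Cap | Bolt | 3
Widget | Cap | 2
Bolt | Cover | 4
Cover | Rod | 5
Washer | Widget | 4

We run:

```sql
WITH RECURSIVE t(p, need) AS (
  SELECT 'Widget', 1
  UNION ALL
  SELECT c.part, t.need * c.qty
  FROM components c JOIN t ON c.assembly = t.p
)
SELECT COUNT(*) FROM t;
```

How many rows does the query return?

Base: (Widget, need=1).
Iteration 1: components of {Widget} -> Cap = 1*2 = 2.
Iteration 2: components of {Cap} -> Bolt = 2*3 = 6.
Iteration 3: components of {Bolt} -> Cover = 6*4 = 24.
Iteration 4: components of {Cover} -> Rod = 24*5 = 120.
Iteration 5: no further components; recursion stops.
Total rows emitted: 5.

5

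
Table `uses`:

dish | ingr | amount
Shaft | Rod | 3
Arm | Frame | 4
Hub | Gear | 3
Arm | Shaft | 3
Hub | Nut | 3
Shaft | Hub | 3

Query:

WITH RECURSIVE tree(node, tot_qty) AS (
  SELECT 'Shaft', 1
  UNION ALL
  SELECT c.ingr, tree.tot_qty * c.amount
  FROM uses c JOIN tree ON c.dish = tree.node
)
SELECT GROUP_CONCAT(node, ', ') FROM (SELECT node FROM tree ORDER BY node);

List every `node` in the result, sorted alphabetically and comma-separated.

Gear, Hub, Nut, Rod, Shaft

Base: (Shaft, tot_qty=1).
Iteration 1: components of {Shaft} -> Hub = 1*3 = 3, Rod = 1*3 = 3.
Iteration 2: components of {Hub,Rod} -> Gear = 3*3 = 9, Nut = 3*3 = 9.
Iteration 3: no further components; recursion stops.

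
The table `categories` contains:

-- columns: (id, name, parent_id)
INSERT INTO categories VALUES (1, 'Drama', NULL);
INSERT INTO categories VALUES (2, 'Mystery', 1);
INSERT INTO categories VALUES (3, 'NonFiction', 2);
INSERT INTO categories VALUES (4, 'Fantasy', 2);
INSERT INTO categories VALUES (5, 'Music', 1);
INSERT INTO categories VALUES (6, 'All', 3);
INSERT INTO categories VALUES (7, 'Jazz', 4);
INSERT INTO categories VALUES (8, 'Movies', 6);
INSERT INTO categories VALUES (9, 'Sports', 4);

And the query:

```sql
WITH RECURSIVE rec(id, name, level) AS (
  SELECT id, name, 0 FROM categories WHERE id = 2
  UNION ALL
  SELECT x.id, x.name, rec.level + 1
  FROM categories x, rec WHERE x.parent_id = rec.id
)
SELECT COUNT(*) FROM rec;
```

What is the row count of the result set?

Base: id=2 (Mystery) at level 0.
Iteration 1: rows with parent_id in {2} -> NonFiction (id 3, level 1), Fantasy (id 4, level 1).
Iteration 2: rows with parent_id in {3,4} -> All (id 6, level 2), Jazz (id 7, level 2), Sports (id 9, level 2).
Iteration 3: rows with parent_id in {6,7,9} -> Movies (id 8, level 3).
Iteration 4: no rows with parent_id in {8}; recursion stops.
Total rows emitted: 7.

7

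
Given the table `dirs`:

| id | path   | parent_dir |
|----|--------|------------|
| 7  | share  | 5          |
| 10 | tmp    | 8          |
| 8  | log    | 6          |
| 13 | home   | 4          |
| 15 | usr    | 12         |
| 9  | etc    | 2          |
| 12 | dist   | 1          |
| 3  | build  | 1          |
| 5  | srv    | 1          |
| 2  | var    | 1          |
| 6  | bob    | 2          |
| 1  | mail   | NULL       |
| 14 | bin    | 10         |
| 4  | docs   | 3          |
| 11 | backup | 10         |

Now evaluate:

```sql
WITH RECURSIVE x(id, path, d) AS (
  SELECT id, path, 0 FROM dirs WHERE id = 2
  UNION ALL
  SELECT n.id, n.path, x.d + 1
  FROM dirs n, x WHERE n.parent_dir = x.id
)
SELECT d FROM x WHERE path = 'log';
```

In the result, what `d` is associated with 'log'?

2

Base: id=2 (var) at d 0.
Iteration 1: rows with parent_dir in {2} -> bob (id 6, d 1), etc (id 9, d 1).
Iteration 2: rows with parent_dir in {6,9} -> log (id 8, d 2).
Iteration 3: rows with parent_dir in {8} -> tmp (id 10, d 3).
Iteration 4: rows with parent_dir in {10} -> backup (id 11, d 4), bin (id 14, d 4).
Iteration 5: no rows with parent_dir in {11,14}; recursion stops.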